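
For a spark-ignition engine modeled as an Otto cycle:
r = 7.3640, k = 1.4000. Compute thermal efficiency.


r^(k-1) = 2.2225
eta = 1 - 1/2.2225 = 0.5501 = 55.0060%

55.0060%


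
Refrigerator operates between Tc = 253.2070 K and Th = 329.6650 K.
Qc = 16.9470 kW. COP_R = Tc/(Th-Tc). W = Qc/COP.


COP = 253.2070 / 76.4580 = 3.3117
W = 16.9470 / 3.3117 = 5.1173 kW

COP = 3.3117, W = 5.1173 kW


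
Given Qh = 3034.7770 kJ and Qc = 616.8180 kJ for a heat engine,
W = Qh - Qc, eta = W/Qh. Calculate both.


W = 3034.7770 - 616.8180 = 2417.9590 kJ
eta = 2417.9590 / 3034.7770 = 0.7968 = 79.6750%

W = 2417.9590 kJ, eta = 79.6750%


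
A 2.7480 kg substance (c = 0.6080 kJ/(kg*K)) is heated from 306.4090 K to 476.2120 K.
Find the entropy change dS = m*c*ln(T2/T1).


T2/T1 = 1.5542
ln(T2/T1) = 0.4409
dS = 2.7480 * 0.6080 * 0.4409 = 0.7367 kJ/K

0.7367 kJ/K


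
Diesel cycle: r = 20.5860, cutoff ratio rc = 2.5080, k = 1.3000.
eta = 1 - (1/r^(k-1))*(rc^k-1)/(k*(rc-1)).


r^(k-1) = 2.4778
rc^k = 3.3047
eta = 0.5256 = 52.5551%

52.5551%


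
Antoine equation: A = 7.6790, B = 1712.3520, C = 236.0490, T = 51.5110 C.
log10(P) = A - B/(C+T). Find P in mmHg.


C+T = 287.5600
B/(C+T) = 5.9548
log10(P) = 7.6790 - 5.9548 = 1.7242
P = 10^1.7242 = 52.9951 mmHg

52.9951 mmHg


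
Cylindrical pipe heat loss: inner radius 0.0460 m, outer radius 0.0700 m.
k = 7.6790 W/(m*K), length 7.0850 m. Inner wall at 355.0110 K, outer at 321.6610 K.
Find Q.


dT = 33.3500 K
ln(ro/ri) = 0.4199
Q = 2*pi*7.6790*7.0850*33.3500 / 0.4199 = 27153.2672 W

27153.2672 W


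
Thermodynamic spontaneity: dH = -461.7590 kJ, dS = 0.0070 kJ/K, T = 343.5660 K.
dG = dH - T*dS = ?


T*dS = 343.5660 * 0.0070 = 2.4050 kJ
dG = -461.7590 - 2.4050 = -464.1640 kJ (spontaneous)

dG = -464.1640 kJ, spontaneous


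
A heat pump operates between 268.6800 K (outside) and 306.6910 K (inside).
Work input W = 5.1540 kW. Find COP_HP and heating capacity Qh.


COP = 306.6910 / 38.0110 = 8.0685
Qh = 8.0685 * 5.1540 = 41.5849 kW

COP = 8.0685, Qh = 41.5849 kW


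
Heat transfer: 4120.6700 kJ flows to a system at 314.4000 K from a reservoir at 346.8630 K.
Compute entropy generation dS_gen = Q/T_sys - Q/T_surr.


dS_sys = 4120.6700/314.4000 = 13.1065 kJ/K
dS_surr = -4120.6700/346.8630 = -11.8798 kJ/K
dS_gen = 13.1065 - 11.8798 = 1.2266 kJ/K (irreversible)

dS_gen = 1.2266 kJ/K, irreversible


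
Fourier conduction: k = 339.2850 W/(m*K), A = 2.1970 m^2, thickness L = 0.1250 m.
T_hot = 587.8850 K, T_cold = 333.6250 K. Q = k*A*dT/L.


dT = 254.2600 K
Q = 339.2850 * 2.1970 * 254.2600 / 0.1250 = 1516221.8337 W

1516221.8337 W


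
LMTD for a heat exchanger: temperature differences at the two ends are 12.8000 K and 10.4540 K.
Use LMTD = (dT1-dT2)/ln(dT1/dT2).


dT1/dT2 = 1.2244
ln(dT1/dT2) = 0.2025
LMTD = 2.3460 / 0.2025 = 11.5874 K

11.5874 K


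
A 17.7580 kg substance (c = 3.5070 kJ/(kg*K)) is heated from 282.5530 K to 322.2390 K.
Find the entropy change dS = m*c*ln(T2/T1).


T2/T1 = 1.1405
ln(T2/T1) = 0.1314
dS = 17.7580 * 3.5070 * 0.1314 = 8.1849 kJ/K

8.1849 kJ/K


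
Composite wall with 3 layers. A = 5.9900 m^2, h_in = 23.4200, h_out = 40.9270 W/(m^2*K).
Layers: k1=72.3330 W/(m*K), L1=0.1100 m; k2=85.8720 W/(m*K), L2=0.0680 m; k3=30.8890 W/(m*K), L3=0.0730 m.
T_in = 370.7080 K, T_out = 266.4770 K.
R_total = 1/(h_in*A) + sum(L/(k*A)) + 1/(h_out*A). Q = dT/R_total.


R_conv_in = 1/(23.4200*5.9900) = 0.0071
R_1 = 0.1100/(72.3330*5.9900) = 0.0003
R_2 = 0.0680/(85.8720*5.9900) = 0.0001
R_3 = 0.0730/(30.8890*5.9900) = 0.0004
R_conv_out = 1/(40.9270*5.9900) = 0.0041
R_total = 0.0120 K/W
Q = 104.2310 / 0.0120 = 8694.5995 W

R_total = 0.0120 K/W, Q = 8694.5995 W


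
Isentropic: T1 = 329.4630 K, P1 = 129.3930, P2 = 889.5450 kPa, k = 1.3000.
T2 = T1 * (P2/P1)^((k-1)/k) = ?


(k-1)/k = 0.2308
(P2/P1)^exp = 1.5603
T2 = 329.4630 * 1.5603 = 514.0671 K

514.0671 K


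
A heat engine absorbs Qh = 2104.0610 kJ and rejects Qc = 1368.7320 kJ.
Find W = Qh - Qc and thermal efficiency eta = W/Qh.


W = 2104.0610 - 1368.7320 = 735.3290 kJ
eta = 735.3290 / 2104.0610 = 0.3495 = 34.9481%

W = 735.3290 kJ, eta = 34.9481%


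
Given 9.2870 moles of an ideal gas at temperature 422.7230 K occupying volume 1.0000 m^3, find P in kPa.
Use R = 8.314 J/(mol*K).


P = nRT/V = 9.2870 * 8.314 * 422.7230 / 1.0000
= 32639.3382 / 1.0000 = 32639.3382 Pa = 32.6393 kPa

32.6393 kPa


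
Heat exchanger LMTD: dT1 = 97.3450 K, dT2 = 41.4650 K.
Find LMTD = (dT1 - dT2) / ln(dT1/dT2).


dT1/dT2 = 2.3476
ln(dT1/dT2) = 0.8534
LMTD = 55.8800 / 0.8534 = 65.4784 K

65.4784 K


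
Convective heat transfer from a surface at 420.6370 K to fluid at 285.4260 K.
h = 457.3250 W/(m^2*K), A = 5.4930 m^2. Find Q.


dT = 135.2110 K
Q = 457.3250 * 5.4930 * 135.2110 = 339661.6906 W

339661.6906 W


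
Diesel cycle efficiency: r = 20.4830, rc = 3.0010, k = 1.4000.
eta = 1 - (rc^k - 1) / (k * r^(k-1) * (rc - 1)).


r^(k-1) = 3.3462
rc^k = 4.6577
eta = 0.6098 = 60.9810%

60.9810%


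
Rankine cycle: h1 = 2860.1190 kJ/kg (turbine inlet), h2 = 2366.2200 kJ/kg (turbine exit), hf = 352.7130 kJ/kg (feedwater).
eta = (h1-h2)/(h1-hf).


W = 493.8990 kJ/kg
Q_in = 2507.4060 kJ/kg
eta = 0.1970 = 19.6976%

eta = 19.6976%


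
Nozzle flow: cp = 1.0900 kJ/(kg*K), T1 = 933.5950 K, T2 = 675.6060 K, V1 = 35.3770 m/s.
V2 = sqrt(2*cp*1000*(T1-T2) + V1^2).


dT = 257.9890 K
2*cp*1000*dT = 562416.0200
V1^2 = 1251.5321
V2 = sqrt(563667.5521) = 750.7780 m/s

750.7780 m/s


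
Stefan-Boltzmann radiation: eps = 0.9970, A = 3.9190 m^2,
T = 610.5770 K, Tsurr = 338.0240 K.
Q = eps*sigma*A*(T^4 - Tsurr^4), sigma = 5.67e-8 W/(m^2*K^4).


T^4 = 1.3898e+11
Tsurr^4 = 1.3055e+10
Q = 0.9970 * 5.67e-8 * 3.9190 * 1.2593e+11 = 27898.0919 W

27898.0919 W


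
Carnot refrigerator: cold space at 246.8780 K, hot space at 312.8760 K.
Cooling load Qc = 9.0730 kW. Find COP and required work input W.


COP = 246.8780 / 65.9980 = 3.7407
W = 9.0730 / 3.7407 = 2.4255 kW

COP = 3.7407, W = 2.4255 kW


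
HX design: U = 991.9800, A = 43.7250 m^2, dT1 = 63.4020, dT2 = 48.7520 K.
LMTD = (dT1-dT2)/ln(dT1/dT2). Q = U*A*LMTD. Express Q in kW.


LMTD = 55.7566 K
Q = 991.9800 * 43.7250 * 55.7566 = 2418404.7228 W = 2418.4047 kW

2418.4047 kW


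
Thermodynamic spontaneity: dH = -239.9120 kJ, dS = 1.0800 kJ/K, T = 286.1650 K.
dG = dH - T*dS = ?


T*dS = 286.1650 * 1.0800 = 309.0582 kJ
dG = -239.9120 - 309.0582 = -548.9702 kJ (spontaneous)

dG = -548.9702 kJ, spontaneous


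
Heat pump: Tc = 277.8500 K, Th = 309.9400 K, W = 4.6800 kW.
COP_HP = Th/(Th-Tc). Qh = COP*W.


COP = 309.9400 / 32.0900 = 9.6585
Qh = 9.6585 * 4.6800 = 45.2016 kW

COP = 9.6585, Qh = 45.2016 kW


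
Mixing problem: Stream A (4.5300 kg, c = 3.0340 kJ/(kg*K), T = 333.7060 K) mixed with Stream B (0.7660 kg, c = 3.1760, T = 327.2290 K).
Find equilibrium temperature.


num = 5382.5499
den = 16.1768
Tf = 332.7319 K

332.7319 K


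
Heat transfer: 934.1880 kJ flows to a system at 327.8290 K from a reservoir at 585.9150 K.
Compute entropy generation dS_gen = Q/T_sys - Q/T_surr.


dS_sys = 934.1880/327.8290 = 2.8496 kJ/K
dS_surr = -934.1880/585.9150 = -1.5944 kJ/K
dS_gen = 2.8496 - 1.5944 = 1.2552 kJ/K (irreversible)

dS_gen = 1.2552 kJ/K, irreversible


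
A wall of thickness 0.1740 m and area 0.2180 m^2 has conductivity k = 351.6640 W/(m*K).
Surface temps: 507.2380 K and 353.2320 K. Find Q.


dT = 154.0060 K
Q = 351.6640 * 0.2180 * 154.0060 / 0.1740 = 67853.5850 W

67853.5850 W


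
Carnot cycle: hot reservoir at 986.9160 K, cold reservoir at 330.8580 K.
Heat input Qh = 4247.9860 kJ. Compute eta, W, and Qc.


eta = 1 - 330.8580/986.9160 = 0.6648
W = 0.6648 * 4247.9860 = 2823.8728 kJ
Qc = 4247.9860 - 2823.8728 = 1424.1132 kJ

eta = 66.4756%, W = 2823.8728 kJ, Qc = 1424.1132 kJ


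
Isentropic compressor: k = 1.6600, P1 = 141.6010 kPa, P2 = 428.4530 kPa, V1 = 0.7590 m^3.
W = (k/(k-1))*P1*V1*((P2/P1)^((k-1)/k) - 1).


(k-1)/k = 0.3976
(P2/P1)^exp = 1.5530
W = 2.5152 * 141.6010 * 0.7590 * (1.5530 - 1) = 149.4894 kJ

149.4894 kJ


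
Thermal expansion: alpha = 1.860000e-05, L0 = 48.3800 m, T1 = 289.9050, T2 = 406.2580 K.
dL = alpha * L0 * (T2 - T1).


dT = 116.3530 K
dL = 1.860000e-05 * 48.3800 * 116.3530 = 0.104702 m
L_final = 48.484702 m

dL = 0.104702 m


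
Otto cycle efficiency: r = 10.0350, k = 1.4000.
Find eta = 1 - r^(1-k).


r^(k-1) = 2.5154
eta = 1 - 1/2.5154 = 0.6024 = 60.2449%

60.2449%


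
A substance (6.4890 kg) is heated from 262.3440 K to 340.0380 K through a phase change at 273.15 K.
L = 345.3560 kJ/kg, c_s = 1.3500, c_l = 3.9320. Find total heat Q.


Q1 (sensible, solid) = 6.4890 * 1.3500 * 10.8060 = 94.6622 kJ
Q2 (latent) = 6.4890 * 345.3560 = 2241.0151 kJ
Q3 (sensible, liquid) = 6.4890 * 3.9320 * 66.8880 = 1706.6305 kJ
Q_total = 4042.3077 kJ

4042.3077 kJ


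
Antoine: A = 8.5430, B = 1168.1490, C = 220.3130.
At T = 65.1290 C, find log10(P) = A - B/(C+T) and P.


C+T = 285.4420
B/(C+T) = 4.0924
log10(P) = 8.5430 - 4.0924 = 4.4506
P = 10^4.4506 = 28221.3914 mmHg

28221.3914 mmHg


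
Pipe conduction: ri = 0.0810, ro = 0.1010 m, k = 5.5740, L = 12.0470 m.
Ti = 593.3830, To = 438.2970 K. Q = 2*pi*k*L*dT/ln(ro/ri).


dT = 155.0860 K
ln(ro/ri) = 0.2207
Q = 2*pi*5.5740*12.0470*155.0860 / 0.2207 = 296518.8875 W

296518.8875 W


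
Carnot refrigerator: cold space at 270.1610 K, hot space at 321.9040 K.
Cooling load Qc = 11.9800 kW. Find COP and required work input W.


COP = 270.1610 / 51.7430 = 5.2212
W = 11.9800 / 5.2212 = 2.2945 kW

COP = 5.2212, W = 2.2945 kW


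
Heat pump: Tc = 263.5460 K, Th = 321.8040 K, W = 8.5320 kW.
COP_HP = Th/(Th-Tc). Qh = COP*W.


COP = 321.8040 / 58.2580 = 5.5238
Qh = 5.5238 * 8.5320 = 47.1288 kW

COP = 5.5238, Qh = 47.1288 kW


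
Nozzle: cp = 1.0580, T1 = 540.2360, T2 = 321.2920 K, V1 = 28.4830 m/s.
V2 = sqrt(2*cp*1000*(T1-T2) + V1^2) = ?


dT = 218.9440 K
2*cp*1000*dT = 463285.5040
V1^2 = 811.2813
V2 = sqrt(464096.7853) = 681.2465 m/s

681.2465 m/s


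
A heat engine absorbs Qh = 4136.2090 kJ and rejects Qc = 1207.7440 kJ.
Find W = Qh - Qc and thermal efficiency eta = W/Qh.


W = 4136.2090 - 1207.7440 = 2928.4650 kJ
eta = 2928.4650 / 4136.2090 = 0.7080 = 70.8007%

W = 2928.4650 kJ, eta = 70.8007%


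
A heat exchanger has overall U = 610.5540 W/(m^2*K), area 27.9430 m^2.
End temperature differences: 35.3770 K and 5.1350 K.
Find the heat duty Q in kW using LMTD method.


LMTD = 15.6696 K
Q = 610.5540 * 27.9430 * 15.6696 = 267334.0952 W = 267.3341 kW

267.3341 kW


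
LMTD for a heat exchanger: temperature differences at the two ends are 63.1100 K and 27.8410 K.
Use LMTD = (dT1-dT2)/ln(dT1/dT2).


dT1/dT2 = 2.2668
ln(dT1/dT2) = 0.8184
LMTD = 35.2690 / 0.8184 = 43.0967 K

43.0967 K


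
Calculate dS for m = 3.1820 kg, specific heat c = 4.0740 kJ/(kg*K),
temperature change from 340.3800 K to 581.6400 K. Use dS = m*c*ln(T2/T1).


T2/T1 = 1.7088
ln(T2/T1) = 0.5358
dS = 3.1820 * 4.0740 * 0.5358 = 6.9457 kJ/K

6.9457 kJ/K


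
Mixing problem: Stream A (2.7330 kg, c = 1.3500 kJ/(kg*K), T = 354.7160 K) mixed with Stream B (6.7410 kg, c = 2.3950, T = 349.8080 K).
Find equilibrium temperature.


num = 6956.2859
den = 19.8342
Tf = 350.7210 K

350.7210 K


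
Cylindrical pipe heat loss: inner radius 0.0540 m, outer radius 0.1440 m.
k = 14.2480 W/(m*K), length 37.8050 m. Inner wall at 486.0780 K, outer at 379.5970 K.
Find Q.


dT = 106.4810 K
ln(ro/ri) = 0.9808
Q = 2*pi*14.2480*37.8050*106.4810 / 0.9808 = 367419.0993 W

367419.0993 W


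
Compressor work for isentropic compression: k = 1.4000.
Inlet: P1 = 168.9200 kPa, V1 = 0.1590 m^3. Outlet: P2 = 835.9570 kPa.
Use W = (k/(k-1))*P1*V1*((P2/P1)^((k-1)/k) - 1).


(k-1)/k = 0.2857
(P2/P1)^exp = 1.5792
W = 3.5000 * 168.9200 * 0.1590 * (1.5792 - 1) = 54.4445 kJ

54.4445 kJ


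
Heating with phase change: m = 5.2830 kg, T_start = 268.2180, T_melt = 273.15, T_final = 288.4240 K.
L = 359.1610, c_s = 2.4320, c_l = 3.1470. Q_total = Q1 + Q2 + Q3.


Q1 (sensible, solid) = 5.2830 * 2.4320 * 4.9320 = 63.3676 kJ
Q2 (latent) = 5.2830 * 359.1610 = 1897.4476 kJ
Q3 (sensible, liquid) = 5.2830 * 3.1470 * 15.2740 = 253.9394 kJ
Q_total = 2214.7546 kJ

2214.7546 kJ


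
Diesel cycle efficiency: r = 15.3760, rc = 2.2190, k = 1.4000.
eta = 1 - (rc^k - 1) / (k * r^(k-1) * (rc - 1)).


r^(k-1) = 2.9836
rc^k = 3.0523
eta = 0.5969 = 59.6948%

59.6948%


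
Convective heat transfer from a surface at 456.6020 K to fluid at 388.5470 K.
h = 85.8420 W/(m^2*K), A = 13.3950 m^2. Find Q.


dT = 68.0550 K
Q = 85.8420 * 13.3950 * 68.0550 = 78253.2861 W

78253.2861 W


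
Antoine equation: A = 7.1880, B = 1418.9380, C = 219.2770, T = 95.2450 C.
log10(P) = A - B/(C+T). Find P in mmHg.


C+T = 314.5220
B/(C+T) = 4.5114
log10(P) = 7.1880 - 4.5114 = 2.6766
P = 10^2.6766 = 474.8856 mmHg

474.8856 mmHg


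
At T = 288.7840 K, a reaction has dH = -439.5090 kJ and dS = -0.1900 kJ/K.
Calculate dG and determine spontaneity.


T*dS = 288.7840 * -0.1900 = -54.8690 kJ
dG = -439.5090 + 54.8690 = -384.6400 kJ (spontaneous)

dG = -384.6400 kJ, spontaneous


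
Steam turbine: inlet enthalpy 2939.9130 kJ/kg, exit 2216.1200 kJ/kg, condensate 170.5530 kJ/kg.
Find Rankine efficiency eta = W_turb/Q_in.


W = 723.7930 kJ/kg
Q_in = 2769.3600 kJ/kg
eta = 0.2614 = 26.1357%

eta = 26.1357%


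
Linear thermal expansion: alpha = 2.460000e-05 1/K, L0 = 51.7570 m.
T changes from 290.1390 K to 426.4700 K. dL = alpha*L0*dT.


dT = 136.3310 K
dL = 2.460000e-05 * 51.7570 * 136.3310 = 0.173580 m
L_final = 51.930580 m

dL = 0.173580 m


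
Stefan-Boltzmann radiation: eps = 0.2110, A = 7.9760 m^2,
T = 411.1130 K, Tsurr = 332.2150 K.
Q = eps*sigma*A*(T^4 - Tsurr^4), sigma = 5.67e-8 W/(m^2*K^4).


T^4 = 2.8566e+10
Tsurr^4 = 1.2181e+10
Q = 0.2110 * 5.67e-8 * 7.9760 * 1.6385e+10 = 1563.4844 W

1563.4844 W


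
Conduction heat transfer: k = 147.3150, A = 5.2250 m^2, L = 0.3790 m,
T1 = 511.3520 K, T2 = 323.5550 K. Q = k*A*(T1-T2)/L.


dT = 187.7970 K
Q = 147.3150 * 5.2250 * 187.7970 / 0.3790 = 381401.7709 W

381401.7709 W


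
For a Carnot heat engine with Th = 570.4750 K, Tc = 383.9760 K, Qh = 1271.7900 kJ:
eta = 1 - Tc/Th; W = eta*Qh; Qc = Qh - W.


eta = 1 - 383.9760/570.4750 = 0.3269
W = 0.3269 * 1271.7900 = 415.7721 kJ
Qc = 1271.7900 - 415.7721 = 856.0179 kJ

eta = 32.6919%, W = 415.7721 kJ, Qc = 856.0179 kJ


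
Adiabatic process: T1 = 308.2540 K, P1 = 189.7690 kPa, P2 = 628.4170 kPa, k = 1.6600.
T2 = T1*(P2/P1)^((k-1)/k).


(k-1)/k = 0.3976
(P2/P1)^exp = 1.6097
T2 = 308.2540 * 1.6097 = 496.2091 K

496.2091 K


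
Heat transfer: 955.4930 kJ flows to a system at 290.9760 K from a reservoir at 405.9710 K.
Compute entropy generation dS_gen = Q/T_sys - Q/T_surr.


dS_sys = 955.4930/290.9760 = 3.2838 kJ/K
dS_surr = -955.4930/405.9710 = -2.3536 kJ/K
dS_gen = 3.2838 - 2.3536 = 0.9302 kJ/K (irreversible)

dS_gen = 0.9302 kJ/K, irreversible


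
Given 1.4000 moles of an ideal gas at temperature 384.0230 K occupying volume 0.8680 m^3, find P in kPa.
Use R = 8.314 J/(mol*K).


P = nRT/V = 1.4000 * 8.314 * 384.0230 / 0.8680
= 4469.8741 / 0.8680 = 5149.6246 Pa = 5.1496 kPa

5.1496 kPa


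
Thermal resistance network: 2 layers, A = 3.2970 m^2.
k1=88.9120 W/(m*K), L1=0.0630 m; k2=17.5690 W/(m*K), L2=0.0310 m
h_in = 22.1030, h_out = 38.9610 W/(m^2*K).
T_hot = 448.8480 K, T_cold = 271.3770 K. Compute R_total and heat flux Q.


R_conv_in = 1/(22.1030*3.2970) = 0.0137
R_1 = 0.0630/(88.9120*3.2970) = 0.0002
R_2 = 0.0310/(17.5690*3.2970) = 0.0005
R_conv_out = 1/(38.9610*3.2970) = 0.0078
R_total = 0.0223 K/W
Q = 177.4710 / 0.0223 = 7973.5936 W

R_total = 0.0223 K/W, Q = 7973.5936 W


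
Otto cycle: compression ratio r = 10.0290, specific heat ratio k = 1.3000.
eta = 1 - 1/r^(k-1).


r^(k-1) = 1.9970
eta = 1 - 1/1.9970 = 0.4992 = 49.9248%

49.9248%


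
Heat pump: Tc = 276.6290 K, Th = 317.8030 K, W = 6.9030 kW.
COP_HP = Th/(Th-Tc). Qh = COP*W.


COP = 317.8030 / 41.1740 = 7.7185
Qh = 7.7185 * 6.9030 = 53.2811 kW

COP = 7.7185, Qh = 53.2811 kW


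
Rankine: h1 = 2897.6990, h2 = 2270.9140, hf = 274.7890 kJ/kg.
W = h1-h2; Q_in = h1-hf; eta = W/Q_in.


W = 626.7850 kJ/kg
Q_in = 2622.9100 kJ/kg
eta = 0.2390 = 23.8966%

eta = 23.8966%


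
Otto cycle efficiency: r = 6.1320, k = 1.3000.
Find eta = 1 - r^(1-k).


r^(k-1) = 1.7230
eta = 1 - 1/1.7230 = 0.4196 = 41.9611%

41.9611%


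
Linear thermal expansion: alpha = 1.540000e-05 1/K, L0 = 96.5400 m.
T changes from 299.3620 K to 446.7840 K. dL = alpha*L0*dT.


dT = 147.4220 K
dL = 1.540000e-05 * 96.5400 * 147.4220 = 0.219175 m
L_final = 96.759175 m

dL = 0.219175 m


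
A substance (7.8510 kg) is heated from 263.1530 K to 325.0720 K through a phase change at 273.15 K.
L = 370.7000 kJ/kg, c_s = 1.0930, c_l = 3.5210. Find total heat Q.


Q1 (sensible, solid) = 7.8510 * 1.0930 * 9.9970 = 85.7857 kJ
Q2 (latent) = 7.8510 * 370.7000 = 2910.3657 kJ
Q3 (sensible, liquid) = 7.8510 * 3.5210 * 51.9220 = 1435.2991 kJ
Q_total = 4431.4505 kJ

4431.4505 kJ


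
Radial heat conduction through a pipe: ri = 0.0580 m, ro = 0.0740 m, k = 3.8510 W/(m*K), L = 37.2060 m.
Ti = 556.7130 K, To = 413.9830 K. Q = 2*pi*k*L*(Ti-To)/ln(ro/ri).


dT = 142.7300 K
ln(ro/ri) = 0.2436
Q = 2*pi*3.8510*37.2060*142.7300 / 0.2436 = 527430.1874 W

527430.1874 W


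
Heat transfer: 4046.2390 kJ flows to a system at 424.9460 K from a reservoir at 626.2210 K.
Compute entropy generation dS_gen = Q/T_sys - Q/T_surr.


dS_sys = 4046.2390/424.9460 = 9.5218 kJ/K
dS_surr = -4046.2390/626.2210 = -6.4614 kJ/K
dS_gen = 9.5218 - 6.4614 = 3.0604 kJ/K (irreversible)

dS_gen = 3.0604 kJ/K, irreversible


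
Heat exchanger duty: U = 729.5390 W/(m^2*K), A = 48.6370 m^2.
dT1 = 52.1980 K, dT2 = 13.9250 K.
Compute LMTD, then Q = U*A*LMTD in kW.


LMTD = 28.9649 K
Q = 729.5390 * 48.6370 * 28.9649 = 1027749.2538 W = 1027.7493 kW

1027.7493 kW


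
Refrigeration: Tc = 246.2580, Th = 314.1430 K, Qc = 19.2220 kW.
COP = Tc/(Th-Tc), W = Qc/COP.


COP = 246.2580 / 67.8850 = 3.6276
W = 19.2220 / 3.6276 = 5.2989 kW

COP = 3.6276, W = 5.2989 kW


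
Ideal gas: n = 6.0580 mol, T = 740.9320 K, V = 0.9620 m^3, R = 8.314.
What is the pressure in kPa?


P = nRT/V = 6.0580 * 8.314 * 740.9320 / 0.9620
= 37317.9382 / 0.9620 = 38792.0355 Pa = 38.7920 kPa

38.7920 kPa


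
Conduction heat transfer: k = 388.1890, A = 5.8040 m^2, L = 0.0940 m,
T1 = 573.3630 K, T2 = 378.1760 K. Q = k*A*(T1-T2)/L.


dT = 195.1870 K
Q = 388.1890 * 5.8040 * 195.1870 / 0.0940 = 4678360.2827 W

4678360.2827 W


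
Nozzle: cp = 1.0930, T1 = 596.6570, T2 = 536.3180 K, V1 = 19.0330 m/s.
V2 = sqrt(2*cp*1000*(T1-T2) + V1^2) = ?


dT = 60.3390 K
2*cp*1000*dT = 131901.0540
V1^2 = 362.2551
V2 = sqrt(132263.3091) = 363.6802 m/s

363.6802 m/s


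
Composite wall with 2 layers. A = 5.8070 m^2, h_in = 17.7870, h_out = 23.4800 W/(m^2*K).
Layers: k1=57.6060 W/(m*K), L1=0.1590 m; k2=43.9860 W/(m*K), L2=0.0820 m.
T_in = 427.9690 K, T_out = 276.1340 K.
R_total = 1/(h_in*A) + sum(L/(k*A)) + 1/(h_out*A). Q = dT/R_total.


R_conv_in = 1/(17.7870*5.8070) = 0.0097
R_1 = 0.1590/(57.6060*5.8070) = 0.0005
R_2 = 0.0820/(43.9860*5.8070) = 0.0003
R_conv_out = 1/(23.4800*5.8070) = 0.0073
R_total = 0.0178 K/W
Q = 151.8350 / 0.0178 = 8524.2808 W

R_total = 0.0178 K/W, Q = 8524.2808 W


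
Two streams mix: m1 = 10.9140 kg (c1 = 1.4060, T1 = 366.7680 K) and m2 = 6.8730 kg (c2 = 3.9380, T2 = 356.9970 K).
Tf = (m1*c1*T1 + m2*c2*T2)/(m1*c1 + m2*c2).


num = 15290.5216
den = 42.4110
Tf = 360.5323 K

360.5323 K


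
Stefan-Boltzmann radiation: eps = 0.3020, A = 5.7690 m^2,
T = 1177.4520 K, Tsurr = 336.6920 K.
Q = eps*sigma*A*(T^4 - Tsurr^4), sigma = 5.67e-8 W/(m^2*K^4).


T^4 = 1.9221e+12
Tsurr^4 = 1.2851e+10
Q = 0.3020 * 5.67e-8 * 5.7690 * 1.9092e+12 = 188603.6087 W

188603.6087 W


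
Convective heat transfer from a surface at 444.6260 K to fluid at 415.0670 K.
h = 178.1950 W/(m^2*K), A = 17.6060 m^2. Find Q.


dT = 29.5590 K
Q = 178.1950 * 17.6060 * 29.5590 = 92735.4853 W

92735.4853 W


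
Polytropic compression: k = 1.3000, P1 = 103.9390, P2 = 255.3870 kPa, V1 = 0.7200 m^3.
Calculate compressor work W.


(k-1)/k = 0.2308
(P2/P1)^exp = 1.2305
W = 4.3333 * 103.9390 * 0.7200 * (1.2305 - 1) = 74.7629 kJ

74.7629 kJ


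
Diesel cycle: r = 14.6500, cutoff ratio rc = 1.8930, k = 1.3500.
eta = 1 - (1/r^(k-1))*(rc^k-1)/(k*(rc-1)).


r^(k-1) = 2.5588
rc^k = 2.3668
eta = 0.5569 = 55.6940%

55.6940%


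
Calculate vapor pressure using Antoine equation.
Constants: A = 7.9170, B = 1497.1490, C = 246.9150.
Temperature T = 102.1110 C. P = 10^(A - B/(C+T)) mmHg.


C+T = 349.0260
B/(C+T) = 4.2895
log10(P) = 7.9170 - 4.2895 = 3.6275
P = 10^3.6275 = 4241.2546 mmHg

4241.2546 mmHg


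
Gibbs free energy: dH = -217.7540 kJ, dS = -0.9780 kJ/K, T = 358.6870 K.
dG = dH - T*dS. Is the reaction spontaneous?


T*dS = 358.6870 * -0.9780 = -350.7959 kJ
dG = -217.7540 + 350.7959 = 133.0419 kJ (non-spontaneous)

dG = 133.0419 kJ, non-spontaneous


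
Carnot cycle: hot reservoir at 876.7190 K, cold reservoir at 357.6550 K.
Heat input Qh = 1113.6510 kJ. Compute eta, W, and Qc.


eta = 1 - 357.6550/876.7190 = 0.5921
W = 0.5921 * 1113.6510 = 659.3403 kJ
Qc = 1113.6510 - 659.3403 = 454.3107 kJ

eta = 59.2053%, W = 659.3403 kJ, Qc = 454.3107 kJ


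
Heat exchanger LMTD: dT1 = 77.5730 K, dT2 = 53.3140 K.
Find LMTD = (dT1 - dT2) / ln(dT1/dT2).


dT1/dT2 = 1.4550
ln(dT1/dT2) = 0.3750
LMTD = 24.2590 / 0.3750 = 64.6871 K

64.6871 K


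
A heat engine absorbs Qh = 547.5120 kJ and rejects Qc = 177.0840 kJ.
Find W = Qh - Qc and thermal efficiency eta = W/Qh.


W = 547.5120 - 177.0840 = 370.4280 kJ
eta = 370.4280 / 547.5120 = 0.6766 = 67.6566%

W = 370.4280 kJ, eta = 67.6566%


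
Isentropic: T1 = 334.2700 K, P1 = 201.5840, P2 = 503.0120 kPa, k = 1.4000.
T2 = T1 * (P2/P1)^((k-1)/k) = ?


(k-1)/k = 0.2857
(P2/P1)^exp = 1.2986
T2 = 334.2700 * 1.2986 = 434.0711 K

434.0711 K


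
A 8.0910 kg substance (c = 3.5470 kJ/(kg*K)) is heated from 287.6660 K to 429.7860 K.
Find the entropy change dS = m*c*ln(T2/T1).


T2/T1 = 1.4940
ln(T2/T1) = 0.4015
dS = 8.0910 * 3.5470 * 0.4015 = 11.5222 kJ/K

11.5222 kJ/K


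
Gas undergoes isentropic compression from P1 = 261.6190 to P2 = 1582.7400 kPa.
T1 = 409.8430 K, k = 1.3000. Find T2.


(k-1)/k = 0.2308
(P2/P1)^exp = 1.5150
T2 = 409.8430 * 1.5150 = 620.8964 K

620.8964 K


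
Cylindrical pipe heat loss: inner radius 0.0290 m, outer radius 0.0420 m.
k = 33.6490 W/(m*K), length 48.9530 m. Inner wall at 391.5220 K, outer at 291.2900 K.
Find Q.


dT = 100.2320 K
ln(ro/ri) = 0.3704
Q = 2*pi*33.6490*48.9530*100.2320 / 0.3704 = 2800899.2999 W

2800899.2999 W


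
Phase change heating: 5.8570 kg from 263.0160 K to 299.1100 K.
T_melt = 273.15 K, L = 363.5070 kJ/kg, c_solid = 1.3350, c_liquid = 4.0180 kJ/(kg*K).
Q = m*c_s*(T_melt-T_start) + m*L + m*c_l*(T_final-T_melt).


Q1 (sensible, solid) = 5.8570 * 1.3350 * 10.1340 = 79.2387 kJ
Q2 (latent) = 5.8570 * 363.5070 = 2129.0605 kJ
Q3 (sensible, liquid) = 5.8570 * 4.0180 * 25.9600 = 610.9277 kJ
Q_total = 2819.2269 kJ

2819.2269 kJ


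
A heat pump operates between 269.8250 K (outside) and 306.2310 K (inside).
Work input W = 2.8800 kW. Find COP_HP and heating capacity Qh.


COP = 306.2310 / 36.4060 = 8.4116
Qh = 8.4116 * 2.8800 = 24.2253 kW

COP = 8.4116, Qh = 24.2253 kW


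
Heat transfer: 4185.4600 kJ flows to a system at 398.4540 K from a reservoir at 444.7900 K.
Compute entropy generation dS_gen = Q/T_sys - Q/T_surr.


dS_sys = 4185.4600/398.4540 = 10.5042 kJ/K
dS_surr = -4185.4600/444.7900 = -9.4100 kJ/K
dS_gen = 10.5042 - 9.4100 = 1.0943 kJ/K (irreversible)

dS_gen = 1.0943 kJ/K, irreversible


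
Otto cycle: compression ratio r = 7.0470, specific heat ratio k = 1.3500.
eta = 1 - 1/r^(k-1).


r^(k-1) = 1.9806
eta = 1 - 1/1.9806 = 0.4951 = 49.5108%

49.5108%


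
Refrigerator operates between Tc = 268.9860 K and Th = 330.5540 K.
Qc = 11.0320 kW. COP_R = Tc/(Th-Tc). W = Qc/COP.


COP = 268.9860 / 61.5680 = 4.3689
W = 11.0320 / 4.3689 = 2.5251 kW

COP = 4.3689, W = 2.5251 kW


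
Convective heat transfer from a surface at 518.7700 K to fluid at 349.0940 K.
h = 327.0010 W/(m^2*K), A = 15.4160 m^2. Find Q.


dT = 169.6760 K
Q = 327.0010 * 15.4160 * 169.6760 = 855344.7614 W

855344.7614 W


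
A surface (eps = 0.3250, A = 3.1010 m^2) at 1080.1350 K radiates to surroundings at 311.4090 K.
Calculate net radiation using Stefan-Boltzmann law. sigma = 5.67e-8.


T^4 = 1.3612e+12
Tsurr^4 = 9.4043e+09
Q = 0.3250 * 5.67e-8 * 3.1010 * 1.3518e+12 = 77244.8273 W

77244.8273 W


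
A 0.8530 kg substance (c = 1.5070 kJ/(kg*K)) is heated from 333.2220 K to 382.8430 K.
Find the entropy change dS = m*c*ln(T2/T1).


T2/T1 = 1.1489
ln(T2/T1) = 0.1388
dS = 0.8530 * 1.5070 * 0.1388 = 0.1784 kJ/K

0.1784 kJ/K


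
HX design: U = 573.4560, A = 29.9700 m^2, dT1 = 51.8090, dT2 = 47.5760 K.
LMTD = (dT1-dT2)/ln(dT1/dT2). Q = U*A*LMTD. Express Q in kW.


LMTD = 49.6624 K
Q = 573.4560 * 29.9700 * 49.6624 = 853522.2947 W = 853.5223 kW

853.5223 kW


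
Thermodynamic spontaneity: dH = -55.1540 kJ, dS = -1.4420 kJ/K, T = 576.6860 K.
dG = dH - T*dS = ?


T*dS = 576.6860 * -1.4420 = -831.5812 kJ
dG = -55.1540 + 831.5812 = 776.4272 kJ (non-spontaneous)

dG = 776.4272 kJ, non-spontaneous


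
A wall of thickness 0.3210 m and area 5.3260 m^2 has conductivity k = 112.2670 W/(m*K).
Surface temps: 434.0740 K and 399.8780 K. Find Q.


dT = 34.1960 K
Q = 112.2670 * 5.3260 * 34.1960 / 0.3210 = 63697.6713 W

63697.6713 W


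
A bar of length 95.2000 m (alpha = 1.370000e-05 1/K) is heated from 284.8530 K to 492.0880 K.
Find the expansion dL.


dT = 207.2350 K
dL = 1.370000e-05 * 95.2000 * 207.2350 = 0.270284 m
L_final = 95.470284 m

dL = 0.270284 m


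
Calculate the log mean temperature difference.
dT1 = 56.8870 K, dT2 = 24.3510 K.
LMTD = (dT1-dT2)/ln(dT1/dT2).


dT1/dT2 = 2.3361
ln(dT1/dT2) = 0.8485
LMTD = 32.5360 / 0.8485 = 38.3456 K

38.3456 K


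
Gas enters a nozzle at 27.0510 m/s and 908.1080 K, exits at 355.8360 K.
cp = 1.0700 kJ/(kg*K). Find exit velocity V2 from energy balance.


dT = 552.2720 K
2*cp*1000*dT = 1181862.0800
V1^2 = 731.7566
V2 = sqrt(1182593.8366) = 1087.4713 m/s

1087.4713 m/s


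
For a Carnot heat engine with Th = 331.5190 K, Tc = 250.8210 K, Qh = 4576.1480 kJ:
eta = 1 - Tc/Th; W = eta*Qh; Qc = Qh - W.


eta = 1 - 250.8210/331.5190 = 0.2434
W = 0.2434 * 4576.1480 = 1113.9210 kJ
Qc = 4576.1480 - 1113.9210 = 3462.2270 kJ

eta = 24.3419%, W = 1113.9210 kJ, Qc = 3462.2270 kJ


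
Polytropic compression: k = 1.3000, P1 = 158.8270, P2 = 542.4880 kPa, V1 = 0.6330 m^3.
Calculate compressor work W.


(k-1)/k = 0.2308
(P2/P1)^exp = 1.3277
W = 4.3333 * 158.8270 * 0.6330 * (1.3277 - 1) = 142.7766 kJ

142.7766 kJ


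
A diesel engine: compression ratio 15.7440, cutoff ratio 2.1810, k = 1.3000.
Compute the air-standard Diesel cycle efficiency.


r^(k-1) = 2.2863
rc^k = 2.7558
eta = 0.4998 = 49.9787%

49.9787%


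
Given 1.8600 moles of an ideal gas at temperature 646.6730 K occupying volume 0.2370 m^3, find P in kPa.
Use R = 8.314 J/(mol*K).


P = nRT/V = 1.8600 * 8.314 * 646.6730 / 0.2370
= 10000.1771 / 0.2370 = 42194.8402 Pa = 42.1948 kPa

42.1948 kPa


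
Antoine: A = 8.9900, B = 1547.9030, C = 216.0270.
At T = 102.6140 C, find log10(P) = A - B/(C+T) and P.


C+T = 318.6410
B/(C+T) = 4.8578
log10(P) = 8.9900 - 4.8578 = 4.1322
P = 10^4.1322 = 13557.2792 mmHg

13557.2792 mmHg


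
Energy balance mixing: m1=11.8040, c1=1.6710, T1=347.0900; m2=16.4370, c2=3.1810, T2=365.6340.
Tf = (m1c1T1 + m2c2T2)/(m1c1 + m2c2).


num = 25963.7459
den = 72.0106
Tf = 360.5546 K

360.5546 K


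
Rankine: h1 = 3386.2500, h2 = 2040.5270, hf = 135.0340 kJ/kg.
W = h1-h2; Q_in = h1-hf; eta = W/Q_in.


W = 1345.7230 kJ/kg
Q_in = 3251.2160 kJ/kg
eta = 0.4139 = 41.3914%

eta = 41.3914%


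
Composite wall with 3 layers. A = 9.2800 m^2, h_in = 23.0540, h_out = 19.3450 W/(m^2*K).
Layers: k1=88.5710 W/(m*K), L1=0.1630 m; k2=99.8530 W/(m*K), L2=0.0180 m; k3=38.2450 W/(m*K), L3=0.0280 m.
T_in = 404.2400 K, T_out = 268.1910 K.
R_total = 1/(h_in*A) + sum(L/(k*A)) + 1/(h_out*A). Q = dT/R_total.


R_conv_in = 1/(23.0540*9.2800) = 0.0047
R_1 = 0.1630/(88.5710*9.2800) = 0.0002
R_2 = 0.0180/(99.8530*9.2800) = 1.9425e-05
R_3 = 0.0280/(38.2450*9.2800) = 7.8892e-05
R_conv_out = 1/(19.3450*9.2800) = 0.0056
R_total = 0.0105 K/W
Q = 136.0490 / 0.0105 = 12906.4387 W

R_total = 0.0105 K/W, Q = 12906.4387 W


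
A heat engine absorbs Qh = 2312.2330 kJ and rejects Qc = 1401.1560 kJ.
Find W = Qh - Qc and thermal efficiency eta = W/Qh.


W = 2312.2330 - 1401.1560 = 911.0770 kJ
eta = 911.0770 / 2312.2330 = 0.3940 = 39.4025%

W = 911.0770 kJ, eta = 39.4025%


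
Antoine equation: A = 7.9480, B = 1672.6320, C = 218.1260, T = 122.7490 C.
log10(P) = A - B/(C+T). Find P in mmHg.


C+T = 340.8750
B/(C+T) = 4.9069
log10(P) = 7.9480 - 4.9069 = 3.0411
P = 10^3.0411 = 1099.3149 mmHg

1099.3149 mmHg


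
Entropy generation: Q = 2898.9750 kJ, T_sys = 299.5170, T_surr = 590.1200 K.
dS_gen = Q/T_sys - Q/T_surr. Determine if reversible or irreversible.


dS_sys = 2898.9750/299.5170 = 9.6788 kJ/K
dS_surr = -2898.9750/590.1200 = -4.9125 kJ/K
dS_gen = 9.6788 - 4.9125 = 4.7663 kJ/K (irreversible)

dS_gen = 4.7663 kJ/K, irreversible


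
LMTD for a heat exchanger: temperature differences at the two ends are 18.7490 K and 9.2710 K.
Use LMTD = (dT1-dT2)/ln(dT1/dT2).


dT1/dT2 = 2.0223
ln(dT1/dT2) = 0.7042
LMTD = 9.4780 / 0.7042 = 13.4583 K

13.4583 K


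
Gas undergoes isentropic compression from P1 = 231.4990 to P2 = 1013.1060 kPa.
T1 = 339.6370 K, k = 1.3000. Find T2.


(k-1)/k = 0.2308
(P2/P1)^exp = 1.4059
T2 = 339.6370 * 1.4059 = 477.4880 K

477.4880 K


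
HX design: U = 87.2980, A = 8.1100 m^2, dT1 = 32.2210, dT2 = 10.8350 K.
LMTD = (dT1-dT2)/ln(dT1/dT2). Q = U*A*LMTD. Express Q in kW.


LMTD = 19.6231 K
Q = 87.2980 * 8.1100 * 19.6231 = 13892.9109 W = 13.8929 kW

13.8929 kW


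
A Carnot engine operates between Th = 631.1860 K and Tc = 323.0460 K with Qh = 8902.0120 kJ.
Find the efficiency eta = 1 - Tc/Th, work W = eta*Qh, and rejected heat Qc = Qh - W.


eta = 1 - 323.0460/631.1860 = 0.4882
W = 0.4882 * 8902.0120 = 4345.8917 kJ
Qc = 8902.0120 - 4345.8917 = 4556.1203 kJ

eta = 48.8192%, W = 4345.8917 kJ, Qc = 4556.1203 kJ


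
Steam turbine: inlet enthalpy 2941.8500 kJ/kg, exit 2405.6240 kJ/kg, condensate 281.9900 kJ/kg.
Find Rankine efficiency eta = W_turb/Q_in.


W = 536.2260 kJ/kg
Q_in = 2659.8600 kJ/kg
eta = 0.2016 = 20.1599%

eta = 20.1599%


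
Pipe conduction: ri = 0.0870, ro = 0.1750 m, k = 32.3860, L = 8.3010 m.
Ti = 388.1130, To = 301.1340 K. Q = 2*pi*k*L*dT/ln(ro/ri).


dT = 86.9790 K
ln(ro/ri) = 0.6989
Q = 2*pi*32.3860*8.3010*86.9790 / 0.6989 = 210223.2396 W

210223.2396 W


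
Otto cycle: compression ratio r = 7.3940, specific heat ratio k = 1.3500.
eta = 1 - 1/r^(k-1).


r^(k-1) = 2.0142
eta = 1 - 1/2.0142 = 0.5035 = 50.3531%

50.3531%


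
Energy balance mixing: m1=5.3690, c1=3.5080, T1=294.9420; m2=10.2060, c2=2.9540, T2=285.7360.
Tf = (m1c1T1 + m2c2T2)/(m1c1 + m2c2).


num = 14169.5896
den = 48.9830
Tf = 289.2758 K

289.2758 K


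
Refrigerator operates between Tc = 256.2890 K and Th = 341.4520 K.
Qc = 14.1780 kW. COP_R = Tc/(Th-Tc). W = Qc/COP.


COP = 256.2890 / 85.1630 = 3.0094
W = 14.1780 / 3.0094 = 4.7112 kW

COP = 3.0094, W = 4.7112 kW


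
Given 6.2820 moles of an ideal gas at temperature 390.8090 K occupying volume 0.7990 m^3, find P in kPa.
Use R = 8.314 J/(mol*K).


P = nRT/V = 6.2820 * 8.314 * 390.8090 / 0.7990
= 20411.3866 / 0.7990 = 25546.1660 Pa = 25.5462 kPa

25.5462 kPa


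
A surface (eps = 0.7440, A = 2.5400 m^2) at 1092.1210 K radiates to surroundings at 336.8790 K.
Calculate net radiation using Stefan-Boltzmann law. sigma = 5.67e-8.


T^4 = 1.4226e+12
Tsurr^4 = 1.2879e+10
Q = 0.7440 * 5.67e-8 * 2.5400 * 1.4097e+12 = 151050.7848 W

151050.7848 W


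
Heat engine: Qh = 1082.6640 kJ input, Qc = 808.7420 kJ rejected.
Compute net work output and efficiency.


W = 1082.6640 - 808.7420 = 273.9220 kJ
eta = 273.9220 / 1082.6640 = 0.2530 = 25.3007%

W = 273.9220 kJ, eta = 25.3007%


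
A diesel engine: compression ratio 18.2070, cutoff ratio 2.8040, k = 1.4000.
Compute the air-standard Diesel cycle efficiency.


r^(k-1) = 3.1922
rc^k = 4.2353
eta = 0.5987 = 59.8707%

59.8707%


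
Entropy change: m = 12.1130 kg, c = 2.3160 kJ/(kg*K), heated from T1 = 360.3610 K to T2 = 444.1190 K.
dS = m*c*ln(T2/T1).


T2/T1 = 1.2324
ln(T2/T1) = 0.2090
dS = 12.1130 * 2.3160 * 0.2090 = 5.8628 kJ/K

5.8628 kJ/K


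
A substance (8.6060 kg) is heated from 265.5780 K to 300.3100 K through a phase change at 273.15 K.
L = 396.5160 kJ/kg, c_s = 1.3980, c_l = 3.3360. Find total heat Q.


Q1 (sensible, solid) = 8.6060 * 1.3980 * 7.5720 = 91.1002 kJ
Q2 (latent) = 8.6060 * 396.5160 = 3412.4167 kJ
Q3 (sensible, liquid) = 8.6060 * 3.3360 * 27.1600 = 779.7532 kJ
Q_total = 4283.2700 kJ

4283.2700 kJ


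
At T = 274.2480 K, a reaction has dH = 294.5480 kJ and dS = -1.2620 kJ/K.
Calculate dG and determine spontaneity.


T*dS = 274.2480 * -1.2620 = -346.1010 kJ
dG = 294.5480 + 346.1010 = 640.6490 kJ (non-spontaneous)

dG = 640.6490 kJ, non-spontaneous


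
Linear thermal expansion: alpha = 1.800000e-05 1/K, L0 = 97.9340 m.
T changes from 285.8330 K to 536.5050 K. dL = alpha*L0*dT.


dT = 250.6720 K
dL = 1.800000e-05 * 97.9340 * 250.6720 = 0.441888 m
L_final = 98.375888 m

dL = 0.441888 m


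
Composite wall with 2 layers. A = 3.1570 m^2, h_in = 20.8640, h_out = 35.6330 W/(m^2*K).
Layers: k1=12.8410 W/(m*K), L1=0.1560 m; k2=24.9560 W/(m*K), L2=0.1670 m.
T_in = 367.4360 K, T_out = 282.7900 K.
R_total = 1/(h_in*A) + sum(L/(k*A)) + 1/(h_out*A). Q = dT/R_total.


R_conv_in = 1/(20.8640*3.1570) = 0.0152
R_1 = 0.1560/(12.8410*3.1570) = 0.0038
R_2 = 0.1670/(24.9560*3.1570) = 0.0021
R_conv_out = 1/(35.6330*3.1570) = 0.0089
R_total = 0.0300 K/W
Q = 84.6460 / 0.0300 = 2817.8534 W

R_total = 0.0300 K/W, Q = 2817.8534 W


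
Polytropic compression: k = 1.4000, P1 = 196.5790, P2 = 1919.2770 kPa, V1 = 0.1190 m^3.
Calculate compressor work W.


(k-1)/k = 0.2857
(P2/P1)^exp = 1.9175
W = 3.5000 * 196.5790 * 0.1190 * (1.9175 - 1) = 75.1232 kJ

75.1232 kJ


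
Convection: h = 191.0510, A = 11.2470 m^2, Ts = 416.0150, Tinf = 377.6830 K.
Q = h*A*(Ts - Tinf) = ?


dT = 38.3320 K
Q = 191.0510 * 11.2470 * 38.3320 = 82365.9079 W

82365.9079 W


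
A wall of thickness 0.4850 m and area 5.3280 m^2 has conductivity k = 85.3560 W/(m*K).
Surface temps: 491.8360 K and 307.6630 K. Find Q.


dT = 184.1730 K
Q = 85.3560 * 5.3280 * 184.1730 / 0.4850 = 172696.0860 W

172696.0860 W


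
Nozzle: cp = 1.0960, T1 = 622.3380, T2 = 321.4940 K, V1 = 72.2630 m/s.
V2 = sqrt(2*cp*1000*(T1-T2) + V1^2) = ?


dT = 300.8440 K
2*cp*1000*dT = 659450.0480
V1^2 = 5221.9412
V2 = sqrt(664671.9892) = 815.2742 m/s

815.2742 m/s


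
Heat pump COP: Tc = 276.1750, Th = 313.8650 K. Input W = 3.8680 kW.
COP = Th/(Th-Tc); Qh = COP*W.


COP = 313.8650 / 37.6900 = 8.3275
Qh = 8.3275 * 3.8680 = 32.2109 kW

COP = 8.3275, Qh = 32.2109 kW


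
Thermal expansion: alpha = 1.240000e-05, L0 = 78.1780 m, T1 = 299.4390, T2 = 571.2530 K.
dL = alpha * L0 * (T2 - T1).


dT = 271.8140 K
dL = 1.240000e-05 * 78.1780 * 271.8140 = 0.263498 m
L_final = 78.441498 m

dL = 0.263498 m


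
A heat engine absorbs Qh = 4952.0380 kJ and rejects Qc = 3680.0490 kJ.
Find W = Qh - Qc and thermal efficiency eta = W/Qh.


W = 4952.0380 - 3680.0490 = 1271.9890 kJ
eta = 1271.9890 / 4952.0380 = 0.2569 = 25.6862%

W = 1271.9890 kJ, eta = 25.6862%


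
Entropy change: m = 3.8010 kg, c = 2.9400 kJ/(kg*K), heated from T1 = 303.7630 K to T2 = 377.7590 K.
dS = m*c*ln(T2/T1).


T2/T1 = 1.2436
ln(T2/T1) = 0.2180
dS = 3.8010 * 2.9400 * 0.2180 = 2.4362 kJ/K

2.4362 kJ/K


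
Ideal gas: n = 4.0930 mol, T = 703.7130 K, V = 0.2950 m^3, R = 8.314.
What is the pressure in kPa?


P = nRT/V = 4.0930 * 8.314 * 703.7130 / 0.2950
= 23946.7918 / 0.2950 = 81175.5655 Pa = 81.1756 kPa

81.1756 kPa


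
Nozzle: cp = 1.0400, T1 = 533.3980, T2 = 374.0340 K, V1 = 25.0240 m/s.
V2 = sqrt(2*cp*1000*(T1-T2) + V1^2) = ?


dT = 159.3640 K
2*cp*1000*dT = 331477.1200
V1^2 = 626.2006
V2 = sqrt(332103.3206) = 576.2841 m/s

576.2841 m/s


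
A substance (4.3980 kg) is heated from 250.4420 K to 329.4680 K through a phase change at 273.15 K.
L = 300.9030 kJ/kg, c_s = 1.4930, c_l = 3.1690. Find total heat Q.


Q1 (sensible, solid) = 4.3980 * 1.4930 * 22.7080 = 149.1056 kJ
Q2 (latent) = 4.3980 * 300.9030 = 1323.3714 kJ
Q3 (sensible, liquid) = 4.3980 * 3.1690 * 56.3180 = 784.9187 kJ
Q_total = 2257.3957 kJ

2257.3957 kJ


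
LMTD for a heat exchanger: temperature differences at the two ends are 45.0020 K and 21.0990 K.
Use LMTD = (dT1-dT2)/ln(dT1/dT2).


dT1/dT2 = 2.1329
ln(dT1/dT2) = 0.7575
LMTD = 23.9030 / 0.7575 = 31.5559 K

31.5559 K


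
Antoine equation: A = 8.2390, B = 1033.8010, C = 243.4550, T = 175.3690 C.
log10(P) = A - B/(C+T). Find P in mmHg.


C+T = 418.8240
B/(C+T) = 2.4683
log10(P) = 8.2390 - 2.4683 = 5.7707
P = 10^5.7707 = 589736.0670 mmHg

589736.0670 mmHg


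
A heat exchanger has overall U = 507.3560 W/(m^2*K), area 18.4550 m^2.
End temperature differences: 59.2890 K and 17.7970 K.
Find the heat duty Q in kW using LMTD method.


LMTD = 34.4792 K
Q = 507.3560 * 18.4550 * 34.4792 = 322837.0857 W = 322.8371 kW

322.8371 kW


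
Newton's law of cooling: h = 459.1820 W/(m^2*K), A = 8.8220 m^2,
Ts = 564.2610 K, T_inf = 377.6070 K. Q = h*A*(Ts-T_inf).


dT = 186.6540 K
Q = 459.1820 * 8.8220 * 186.6540 = 756117.3613 W

756117.3613 W


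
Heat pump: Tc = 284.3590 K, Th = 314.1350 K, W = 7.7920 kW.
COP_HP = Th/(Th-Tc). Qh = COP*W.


COP = 314.1350 / 29.7760 = 10.5499
Qh = 10.5499 * 7.7920 = 82.2051 kW

COP = 10.5499, Qh = 82.2051 kW


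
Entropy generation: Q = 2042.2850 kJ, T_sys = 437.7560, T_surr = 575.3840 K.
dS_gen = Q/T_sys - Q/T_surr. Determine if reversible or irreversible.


dS_sys = 2042.2850/437.7560 = 4.6654 kJ/K
dS_surr = -2042.2850/575.3840 = -3.5494 kJ/K
dS_gen = 4.6654 - 3.5494 = 1.1159 kJ/K (irreversible)

dS_gen = 1.1159 kJ/K, irreversible


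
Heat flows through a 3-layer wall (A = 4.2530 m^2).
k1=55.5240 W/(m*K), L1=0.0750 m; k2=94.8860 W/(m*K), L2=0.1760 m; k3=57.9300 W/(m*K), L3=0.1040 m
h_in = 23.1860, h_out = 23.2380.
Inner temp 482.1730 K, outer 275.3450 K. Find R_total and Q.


R_conv_in = 1/(23.1860*4.2530) = 0.0101
R_1 = 0.0750/(55.5240*4.2530) = 0.0003
R_2 = 0.1760/(94.8860*4.2530) = 0.0004
R_3 = 0.1040/(57.9300*4.2530) = 0.0004
R_conv_out = 1/(23.2380*4.2530) = 0.0101
R_total = 0.0214 K/W
Q = 206.8280 / 0.0214 = 9649.0492 W

R_total = 0.0214 K/W, Q = 9649.0492 W


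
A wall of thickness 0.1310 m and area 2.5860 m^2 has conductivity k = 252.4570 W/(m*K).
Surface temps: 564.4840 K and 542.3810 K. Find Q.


dT = 22.1030 K
Q = 252.4570 * 2.5860 * 22.1030 / 0.1310 = 110152.8823 W

110152.8823 W


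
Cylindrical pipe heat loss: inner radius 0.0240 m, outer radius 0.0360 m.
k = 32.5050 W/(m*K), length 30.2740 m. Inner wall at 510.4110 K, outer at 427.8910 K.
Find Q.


dT = 82.5200 K
ln(ro/ri) = 0.4055
Q = 2*pi*32.5050*30.2740*82.5200 / 0.4055 = 1258361.9486 W

1258361.9486 W


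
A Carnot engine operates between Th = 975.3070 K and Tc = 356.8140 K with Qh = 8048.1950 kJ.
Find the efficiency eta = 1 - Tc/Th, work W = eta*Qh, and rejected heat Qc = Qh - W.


eta = 1 - 356.8140/975.3070 = 0.6342
W = 0.6342 * 8048.1950 = 5103.7799 kJ
Qc = 8048.1950 - 5103.7799 = 2944.4151 kJ

eta = 63.4152%, W = 5103.7799 kJ, Qc = 2944.4151 kJ
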